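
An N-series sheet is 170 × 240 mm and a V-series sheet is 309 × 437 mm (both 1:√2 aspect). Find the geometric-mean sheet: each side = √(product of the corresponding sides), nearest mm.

Short side: √(170 · 309) = √52530 ≈ 229.2 → 229 mm
Long side: √(240 · 437) = √104880 ≈ 323.9 → 324 mm

229 × 324 mm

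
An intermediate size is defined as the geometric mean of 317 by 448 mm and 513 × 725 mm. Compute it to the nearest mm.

403 × 570 mm

Short side: √(317 · 513) = √162621 ≈ 403.3 → 403 mm
Long side: √(448 · 725) = √324800 ≈ 569.9 → 570 mm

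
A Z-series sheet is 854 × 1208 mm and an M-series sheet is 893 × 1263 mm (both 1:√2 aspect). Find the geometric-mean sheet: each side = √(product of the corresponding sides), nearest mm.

873 × 1235 mm

Short side: √(854 · 893) = √762622 ≈ 873.3 → 873 mm
Long side: √(1208 · 1263) = √1525704 ≈ 1235.2 → 1235 mm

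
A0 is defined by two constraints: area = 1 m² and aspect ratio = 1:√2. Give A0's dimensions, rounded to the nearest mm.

Let the short side be w mm. Then the long side is w√2 and w · w√2 = 10⁶ mm².
w² = 10⁶/√2, so w = 1000 / 2^(1/4) ≈ 840.9 mm; long side = 1000 · 2^(1/4) ≈ 1189.2 mm.

841 × 1189 mm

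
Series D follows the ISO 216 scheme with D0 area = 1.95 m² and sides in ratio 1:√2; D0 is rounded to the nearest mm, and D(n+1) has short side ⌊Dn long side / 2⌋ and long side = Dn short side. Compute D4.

293 × 415 mm

Let D0's short side be w mm. w · w√2 = 1.95 m² = 1,950,000 mm², so w ≈ 1174.2 mm and w√2 ≈ 1660.6 mm → D0 = 1174 × 1661 mm.
D1: ⌊1661/2⌋ × 1174 = 830 × 1174 mm
D2: ⌊1174/2⌋ × 830 = 587 × 830 mm
D3: ⌊830/2⌋ × 587 = 415 × 587 mm
D4: ⌊587/2⌋ × 415 = 293 × 415 mm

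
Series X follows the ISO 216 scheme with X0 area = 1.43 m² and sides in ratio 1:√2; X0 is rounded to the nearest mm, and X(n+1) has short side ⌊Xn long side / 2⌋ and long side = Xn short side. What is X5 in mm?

177 × 251 mm

Let X0's short side be w mm. w · w√2 = 1.43 m² = 1,430,000 mm², so w ≈ 1005.6 mm and w√2 ≈ 1422.1 mm → X0 = 1006 × 1422 mm.
X1: ⌊1422/2⌋ × 1006 = 711 × 1006 mm
X2: ⌊1006/2⌋ × 711 = 503 × 711 mm
X3: ⌊711/2⌋ × 503 = 355 × 503 mm
X4: ⌊503/2⌋ × 355 = 251 × 355 mm
X5: ⌊355/2⌋ × 251 = 177 × 251 mm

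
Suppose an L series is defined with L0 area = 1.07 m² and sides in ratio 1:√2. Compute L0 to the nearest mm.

Let the short side be w mm. Then w · w√2 = 1.07 m² = 1,070,000 mm².
w² = 1,070,000/√2, so w ≈ 869.8 mm; long side = w√2 ≈ 1230.1 mm.

870 × 1230 mm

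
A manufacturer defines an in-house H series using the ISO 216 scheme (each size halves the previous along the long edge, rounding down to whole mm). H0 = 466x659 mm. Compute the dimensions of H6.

H1: ⌊659/2⌋ × 466 = 329 × 466 mm
H2: ⌊466/2⌋ × 329 = 233 × 329 mm
H3: ⌊329/2⌋ × 233 = 164 × 233 mm
H4: ⌊233/2⌋ × 164 = 116 × 164 mm
H5: ⌊164/2⌋ × 116 = 82 × 116 mm
H6: ⌊116/2⌋ × 82 = 58 × 82 mm

58 × 82 mm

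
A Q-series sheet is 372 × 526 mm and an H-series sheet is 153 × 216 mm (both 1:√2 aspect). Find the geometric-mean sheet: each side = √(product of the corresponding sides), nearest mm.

239 × 337 mm

Short side: √(372 · 153) = √56916 ≈ 238.6 → 239 mm
Long side: √(526 · 216) = √113616 ≈ 337.1 → 337 mm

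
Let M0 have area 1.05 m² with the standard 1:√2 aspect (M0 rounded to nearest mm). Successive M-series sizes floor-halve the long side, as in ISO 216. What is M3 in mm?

304 × 431 mm

Let M0's short side be w mm. w · w√2 = 1.05 m² = 1,050,000 mm², so w ≈ 861.7 mm and w√2 ≈ 1218.6 mm → M0 = 862 × 1219 mm.
M1: ⌊1219/2⌋ × 862 = 609 × 862 mm
M2: ⌊862/2⌋ × 609 = 431 × 609 mm
M3: ⌊609/2⌋ × 431 = 304 × 431 mm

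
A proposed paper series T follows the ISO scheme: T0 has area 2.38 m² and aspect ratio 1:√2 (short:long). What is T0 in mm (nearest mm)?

1297 × 1835 mm

Let the short side be w mm. Then w · w√2 = 2.38 m² = 2,380,000 mm².
w² = 2,380,000/√2, so w ≈ 1297.3 mm; long side = w√2 ≈ 1834.6 mm.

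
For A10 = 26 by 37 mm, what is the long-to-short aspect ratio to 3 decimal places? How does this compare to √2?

37 / 26 = 1.423
ISO 216 targets √2 ≈ 1.414; the +0.009 deviation is from mm rounding.

1.423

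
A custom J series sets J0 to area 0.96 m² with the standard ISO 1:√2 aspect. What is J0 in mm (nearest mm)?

824 × 1165 mm

Let the short side be w mm. Then w · w√2 = 0.96 m² = 960,000 mm².
w² = 960,000/√2, so w ≈ 823.9 mm; long side = w√2 ≈ 1165.2 mm.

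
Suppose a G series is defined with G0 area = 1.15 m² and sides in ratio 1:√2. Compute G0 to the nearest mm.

Let the short side be w mm. Then w · w√2 = 1.15 m² = 1,150,000 mm².
w² = 1,150,000/√2, so w ≈ 901.8 mm; long side = w√2 ≈ 1275.3 mm.

902 × 1275 mm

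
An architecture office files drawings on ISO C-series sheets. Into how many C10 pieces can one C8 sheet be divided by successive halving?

Each ISO step halves the sheet: 1 × C8 → 2 × C9 → 4 × C10
From C8 to C10 is 2 halving steps: 2^2 = 4.

4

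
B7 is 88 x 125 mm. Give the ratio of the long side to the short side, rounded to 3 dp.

1.420

125 / 88 = 1.420
ISO 216 targets √2 ≈ 1.414; the +0.006 deviation is from mm rounding.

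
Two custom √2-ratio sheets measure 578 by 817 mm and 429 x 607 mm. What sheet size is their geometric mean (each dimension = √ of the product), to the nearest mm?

498 × 704 mm

Short side: √(578 · 429) = √247962 ≈ 498.0 → 498 mm
Long side: √(817 · 607) = √495919 ≈ 704.2 → 704 mm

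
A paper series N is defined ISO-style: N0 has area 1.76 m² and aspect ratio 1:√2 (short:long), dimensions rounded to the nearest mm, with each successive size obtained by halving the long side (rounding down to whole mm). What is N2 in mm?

Let N0's short side be w mm. w · w√2 = 1.76 m² = 1,760,000 mm², so w ≈ 1115.6 mm and w√2 ≈ 1577.7 mm → N0 = 1116 × 1578 mm.
N1: ⌊1578/2⌋ × 1116 = 789 × 1116 mm
N2: ⌊1116/2⌋ × 789 = 558 × 789 mm

558 × 789 mm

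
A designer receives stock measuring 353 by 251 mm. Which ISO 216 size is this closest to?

B4 (250 × 353 mm)

Aspect ratio 353/251 ≈ 1.406 — close to the ISO √2 ≈ 1.414.
In the B-series (B0 = 1000 × 1414 mm): B4 = 250 × 353 mm.
Off by 1 mm total — nearest standard size.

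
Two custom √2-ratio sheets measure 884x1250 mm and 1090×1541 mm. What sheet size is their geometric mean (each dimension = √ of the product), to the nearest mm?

982 × 1388 mm

Short side: √(884 · 1090) = √963560 ≈ 981.6 → 982 mm
Long side: √(1250 · 1541) = √1926250 ≈ 1387.9 → 1388 mm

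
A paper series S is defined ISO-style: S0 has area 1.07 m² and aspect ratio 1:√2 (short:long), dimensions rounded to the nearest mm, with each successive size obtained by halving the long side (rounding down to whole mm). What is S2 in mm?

435 × 615 mm

Let S0's short side be w mm. w · w√2 = 1.07 m² = 1,070,000 mm², so w ≈ 869.8 mm and w√2 ≈ 1230.1 mm → S0 = 870 × 1230 mm.
S1: ⌊1230/2⌋ × 870 = 615 × 870 mm
S2: ⌊870/2⌋ × 615 = 435 × 615 mm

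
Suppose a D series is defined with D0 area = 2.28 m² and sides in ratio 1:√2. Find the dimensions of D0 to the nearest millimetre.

1270 × 1796 mm

Let the short side be w mm. Then w · w√2 = 2.28 m² = 2,280,000 mm².
w² = 2,280,000/√2, so w ≈ 1269.7 mm; long side = w√2 ≈ 1795.7 mm.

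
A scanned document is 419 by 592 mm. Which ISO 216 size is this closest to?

A2 (420 × 594 mm)

Aspect ratio 592/419 ≈ 1.413 — close to the ISO √2 ≈ 1.414.
In the A-series (A0 area = 1 m²): A2 = 420 × 594 mm.
Off by 3 mm total — nearest standard size.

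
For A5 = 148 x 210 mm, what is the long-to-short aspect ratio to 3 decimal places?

210 / 148 = 1.419
ISO 216 targets √2 ≈ 1.414; the +0.005 deviation is from mm rounding.

1.419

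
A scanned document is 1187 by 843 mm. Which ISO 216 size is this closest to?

Aspect ratio 1187/843 ≈ 1.408 — close to the ISO √2 ≈ 1.414.
In the A-series (A0 area = 1 m²): A0 = 841 × 1189 mm.
Off by 4 mm total — nearest standard size.

A0 (841 × 1189 mm)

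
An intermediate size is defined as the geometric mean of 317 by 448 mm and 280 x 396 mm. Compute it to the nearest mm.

Short side: √(317 · 280) = √88760 ≈ 297.9 → 298 mm
Long side: √(448 · 396) = √177408 ≈ 421.2 → 421 mm

298 × 421 mm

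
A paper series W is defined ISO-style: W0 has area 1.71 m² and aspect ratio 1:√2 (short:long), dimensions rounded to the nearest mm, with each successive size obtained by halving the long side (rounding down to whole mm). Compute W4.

275 × 388 mm

Let W0's short side be w mm. w · w√2 = 1.71 m² = 1,710,000 mm², so w ≈ 1099.6 mm and w√2 ≈ 1555.1 mm → W0 = 1100 × 1555 mm.
W1: ⌊1555/2⌋ × 1100 = 777 × 1100 mm
W2: ⌊1100/2⌋ × 777 = 550 × 777 mm
W3: ⌊777/2⌋ × 550 = 388 × 550 mm
W4: ⌊550/2⌋ × 388 = 275 × 388 mm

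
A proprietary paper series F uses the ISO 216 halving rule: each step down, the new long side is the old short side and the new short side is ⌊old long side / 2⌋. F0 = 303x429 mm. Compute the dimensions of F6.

F1: ⌊429/2⌋ × 303 = 214 × 303 mm
F2: ⌊303/2⌋ × 214 = 151 × 214 mm
F3: ⌊214/2⌋ × 151 = 107 × 151 mm
F4: ⌊151/2⌋ × 107 = 75 × 107 mm
F5: ⌊107/2⌋ × 75 = 53 × 75 mm
F6: ⌊75/2⌋ × 53 = 37 × 53 mm

37 × 53 mm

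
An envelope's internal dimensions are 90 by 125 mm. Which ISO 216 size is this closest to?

Aspect ratio 125/90 ≈ 1.389 (ISO target is √2 ≈ 1.414).
In the B-series (B0 = 1000 × 1414 mm): B7 = 88 × 125 mm.
Off by 2 mm total — nearest standard size.

B7 (88 × 125 mm)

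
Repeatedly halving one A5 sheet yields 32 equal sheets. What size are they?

32 = 2^5, so 5 halving steps.
A5 → A6 → … → A10 after 5 steps.

A10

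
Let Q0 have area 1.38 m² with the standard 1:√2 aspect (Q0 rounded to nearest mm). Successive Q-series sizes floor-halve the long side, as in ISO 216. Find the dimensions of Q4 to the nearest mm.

Let Q0's short side be w mm. w · w√2 = 1.38 m² = 1,380,000 mm², so w ≈ 987.8 mm and w√2 ≈ 1397.0 mm → Q0 = 988 × 1397 mm.
Q1: ⌊1397/2⌋ × 988 = 698 × 988 mm
Q2: ⌊988/2⌋ × 698 = 494 × 698 mm
Q3: ⌊698/2⌋ × 494 = 349 × 494 mm
Q4: ⌊494/2⌋ × 349 = 247 × 349 mm

247 × 349 mm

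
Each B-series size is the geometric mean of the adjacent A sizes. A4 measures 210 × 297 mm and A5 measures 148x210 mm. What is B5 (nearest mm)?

Short side: √(210 · 148) = √31080 ≈ 176.3 → 176 mm
Long side: √(297 · 210) = √62370 ≈ 249.7 → 250 mm

176 × 250 mm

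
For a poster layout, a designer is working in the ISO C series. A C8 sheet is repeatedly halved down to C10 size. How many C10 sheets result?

4

Each ISO step halves the sheet: 1 × C8 → 2 × C9 → 4 × C10
From C8 to C10 is 2 halving steps: 2^2 = 4.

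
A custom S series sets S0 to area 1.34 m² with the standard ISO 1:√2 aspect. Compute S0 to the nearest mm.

973 × 1377 mm

Let the short side be w mm. Then w · w√2 = 1.34 m² = 1,340,000 mm².
w² = 1,340,000/√2, so w ≈ 973.4 mm; long side = w√2 ≈ 1376.6 mm.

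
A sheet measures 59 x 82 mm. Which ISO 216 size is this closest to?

Aspect ratio 82/59 ≈ 1.390 (ISO target is √2 ≈ 1.414).
In the C-series (envelope sizes, between A and B): C8 = 57 × 81 mm.
Off by 3 mm total — nearest standard size.

C8 (57 × 81 mm)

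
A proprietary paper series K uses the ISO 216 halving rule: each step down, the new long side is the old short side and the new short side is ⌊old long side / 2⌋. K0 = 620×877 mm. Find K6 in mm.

K1 = 438 × 620 mm (from K0 by 1 halving).
K2: ⌊620/2⌋ × 438 = 310 × 438 mm
K3: ⌊438/2⌋ × 310 = 219 × 310 mm
K4: ⌊310/2⌋ × 219 = 155 × 219 mm
K5: ⌊219/2⌋ × 155 = 109 × 155 mm
K6: ⌊155/2⌋ × 109 = 77 × 109 mm

77 × 109 mm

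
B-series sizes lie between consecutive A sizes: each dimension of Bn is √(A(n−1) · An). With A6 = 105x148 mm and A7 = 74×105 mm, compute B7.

Short side: √(105 · 74) = √7770 ≈ 88.1 → 88 mm
Long side: √(148 · 105) = √15540 ≈ 124.7 → 125 mm

88 × 125 mm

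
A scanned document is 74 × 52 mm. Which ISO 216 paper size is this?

Aspect ratio 74/52 ≈ 1.423 — close to the ISO √2 ≈ 1.414.
In the A-series (A0 area = 1 m²): A8 = 52 × 74 mm.

A8 (52 × 74 mm)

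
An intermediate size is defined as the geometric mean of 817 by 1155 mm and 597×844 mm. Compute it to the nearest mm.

Short side: √(817 · 597) = √487749 ≈ 698.4 → 698 mm
Long side: √(1155 · 844) = √974820 ≈ 987.3 → 987 mm

698 × 987 mm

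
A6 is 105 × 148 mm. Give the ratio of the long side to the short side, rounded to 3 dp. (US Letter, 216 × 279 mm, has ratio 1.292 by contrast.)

148 / 105 = 1.410
ISO 216 targets √2 ≈ 1.414; the -0.005 deviation is from mm rounding.

1.410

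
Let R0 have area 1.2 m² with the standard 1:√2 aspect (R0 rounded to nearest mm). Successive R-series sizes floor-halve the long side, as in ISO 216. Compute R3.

Let R0's short side be w mm. w · w√2 = 1.2 m² = 1,200,000 mm², so w ≈ 921.2 mm and w√2 ≈ 1302.7 mm → R0 = 921 × 1303 mm.
R1: ⌊1303/2⌋ × 921 = 651 × 921 mm
R2: ⌊921/2⌋ × 651 = 460 × 651 mm
R3: ⌊651/2⌋ × 460 = 325 × 460 mm

325 × 460 mm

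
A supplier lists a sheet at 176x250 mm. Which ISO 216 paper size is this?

B5 (176 × 250 mm)

Aspect ratio 250/176 ≈ 1.420 — close to the ISO √2 ≈ 1.414.
In the B-series (B0 = 1000 × 1414 mm): B5 = 176 × 250 mm.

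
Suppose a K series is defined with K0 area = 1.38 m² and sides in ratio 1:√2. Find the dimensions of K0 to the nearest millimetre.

Let the short side be w mm. Then w · w√2 = 1.38 m² = 1,380,000 mm².
w² = 1,380,000/√2, so w ≈ 987.8 mm; long side = w√2 ≈ 1397.0 mm.

988 × 1397 mm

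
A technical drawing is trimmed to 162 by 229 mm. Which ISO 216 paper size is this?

C5 (162 × 229 mm)

Aspect ratio 229/162 ≈ 1.414 — close to the ISO √2 ≈ 1.414.
In the C-series (envelope sizes, between A and B): C5 = 162 × 229 mm.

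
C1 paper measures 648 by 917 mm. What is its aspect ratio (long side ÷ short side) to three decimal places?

1.415

917 / 648 = 1.415
Matches √2 ≈ 1.414 — the ISO 216 defining ratio.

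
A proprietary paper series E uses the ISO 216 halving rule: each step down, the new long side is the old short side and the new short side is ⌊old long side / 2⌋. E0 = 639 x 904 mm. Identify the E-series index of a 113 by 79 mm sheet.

E0: 639 × 904 mm
E1: 452 × 639 mm
E2: 319 × 452 mm
E3: 226 × 319 mm
E4: 159 × 226 mm
E5: 113 × 159 mm
E6: 79 × 113 mm
E7: 56 × 79 mm
→ matches E6.

E6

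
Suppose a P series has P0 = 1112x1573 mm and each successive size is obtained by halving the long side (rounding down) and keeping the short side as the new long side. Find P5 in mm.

P1: ⌊1573/2⌋ × 1112 = 786 × 1112 mm
P2: ⌊1112/2⌋ × 786 = 556 × 786 mm
P3: ⌊786/2⌋ × 556 = 393 × 556 mm
P4: ⌊556/2⌋ × 393 = 278 × 393 mm
P5: ⌊393/2⌋ × 278 = 196 × 278 mm

196 × 278 mm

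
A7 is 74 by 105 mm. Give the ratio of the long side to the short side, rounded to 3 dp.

1.419

105 / 74 = 1.419
ISO 216 targets √2 ≈ 1.414; the +0.005 deviation is from mm rounding.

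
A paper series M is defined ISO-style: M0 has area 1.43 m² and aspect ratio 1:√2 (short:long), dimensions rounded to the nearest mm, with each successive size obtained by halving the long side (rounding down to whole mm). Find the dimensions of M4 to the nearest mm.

251 × 355 mm

Let M0's short side be w mm. w · w√2 = 1.43 m² = 1,430,000 mm², so w ≈ 1005.6 mm and w√2 ≈ 1422.1 mm → M0 = 1006 × 1422 mm.
M1: ⌊1422/2⌋ × 1006 = 711 × 1006 mm
M2: ⌊1006/2⌋ × 711 = 503 × 711 mm
M3: ⌊711/2⌋ × 503 = 355 × 503 mm
M4: ⌊503/2⌋ × 355 = 251 × 355 mm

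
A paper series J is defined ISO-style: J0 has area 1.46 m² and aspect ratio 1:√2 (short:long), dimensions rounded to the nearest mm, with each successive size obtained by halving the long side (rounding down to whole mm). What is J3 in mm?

359 × 508 mm

Let J0's short side be w mm. w · w√2 = 1.46 m² = 1,460,000 mm², so w ≈ 1016.1 mm and w√2 ≈ 1436.9 mm → J0 = 1016 × 1437 mm.
J1: ⌊1437/2⌋ × 1016 = 718 × 1016 mm
J2: ⌊1016/2⌋ × 718 = 508 × 718 mm
J3: ⌊718/2⌋ × 508 = 359 × 508 mm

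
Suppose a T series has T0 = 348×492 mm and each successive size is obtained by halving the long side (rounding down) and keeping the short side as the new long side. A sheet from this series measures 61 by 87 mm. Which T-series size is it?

T0: 348 × 492 mm
T1: 246 × 348 mm
T2: 174 × 246 mm
T3: 123 × 174 mm
T4: 87 × 123 mm
T5: 61 × 87 mm
T6: 43 × 61 mm
→ matches T5.

T5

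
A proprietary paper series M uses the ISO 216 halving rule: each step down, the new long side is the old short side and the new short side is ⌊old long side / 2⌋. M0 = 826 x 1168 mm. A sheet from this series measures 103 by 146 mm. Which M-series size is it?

M0: 826 × 1168 mm
M1: 584 × 826 mm
M2: 413 × 584 mm
M3: 292 × 413 mm
M4: 206 × 292 mm
M5: 146 × 206 mm
M6: 103 × 146 mm
M7: 73 × 103 mm
→ matches M6.

M6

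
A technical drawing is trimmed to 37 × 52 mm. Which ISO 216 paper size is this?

Aspect ratio 52/37 ≈ 1.405 — close to the ISO √2 ≈ 1.414.
In the A-series (A0 area = 1 m²): A9 = 37 × 52 mm.

A9 (37 × 52 mm)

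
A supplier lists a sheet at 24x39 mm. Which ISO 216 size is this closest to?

A10 (26 × 37 mm)

Aspect ratio 39/24 ≈ 1.625 (ISO target is √2 ≈ 1.414).
In the A-series (A0 area = 1 m²): A10 = 26 × 37 mm.
Off by 4 mm total — nearest standard size.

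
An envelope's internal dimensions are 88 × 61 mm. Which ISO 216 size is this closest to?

Aspect ratio 88/61 ≈ 1.443 (ISO target is √2 ≈ 1.414).
In the B-series (B0 = 1000 × 1414 mm): B8 = 62 × 88 mm.
Off by 1 mm total — nearest standard size.

B8 (62 × 88 mm)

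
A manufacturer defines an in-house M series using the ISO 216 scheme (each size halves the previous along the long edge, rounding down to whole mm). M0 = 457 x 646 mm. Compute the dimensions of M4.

114 × 161 mm

M1: ⌊646/2⌋ × 457 = 323 × 457 mm
M2: ⌊457/2⌋ × 323 = 228 × 323 mm
M3: ⌊323/2⌋ × 228 = 161 × 228 mm
M4: ⌊228/2⌋ × 161 = 114 × 161 mm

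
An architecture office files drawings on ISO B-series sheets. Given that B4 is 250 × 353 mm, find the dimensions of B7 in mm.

B5: ⌊353/2⌋ × 250 = 176 × 250 mm
B6: ⌊250/2⌋ × 176 = 125 × 176 mm
B7: ⌊176/2⌋ × 125 = 88 × 125 mm

88 × 125 mm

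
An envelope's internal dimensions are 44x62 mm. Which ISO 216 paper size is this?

Aspect ratio 62/44 ≈ 1.409 — close to the ISO √2 ≈ 1.414.
In the B-series (B0 = 1000 × 1414 mm): B9 = 44 × 62 mm.

B9 (44 × 62 mm)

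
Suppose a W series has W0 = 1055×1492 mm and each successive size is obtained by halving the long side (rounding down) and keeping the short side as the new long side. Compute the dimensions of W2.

W1: ⌊1492/2⌋ × 1055 = 746 × 1055 mm
W2: ⌊1055/2⌋ × 746 = 527 × 746 mm

527 × 746 mm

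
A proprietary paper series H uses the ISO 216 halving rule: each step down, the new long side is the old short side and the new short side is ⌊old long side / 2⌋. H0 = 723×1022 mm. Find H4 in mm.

H1: ⌊1022/2⌋ × 723 = 511 × 723 mm
H2: ⌊723/2⌋ × 511 = 361 × 511 mm
H3: ⌊511/2⌋ × 361 = 255 × 361 mm
H4: ⌊361/2⌋ × 255 = 180 × 255 mm

180 × 255 mm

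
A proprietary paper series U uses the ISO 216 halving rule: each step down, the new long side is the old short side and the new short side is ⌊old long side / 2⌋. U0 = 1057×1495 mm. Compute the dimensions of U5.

U1: ⌊1495/2⌋ × 1057 = 747 × 1057 mm
U2: ⌊1057/2⌋ × 747 = 528 × 747 mm
U3: ⌊747/2⌋ × 528 = 373 × 528 mm
U4: ⌊528/2⌋ × 373 = 264 × 373 mm
U5: ⌊373/2⌋ × 264 = 186 × 264 mm

186 × 264 mm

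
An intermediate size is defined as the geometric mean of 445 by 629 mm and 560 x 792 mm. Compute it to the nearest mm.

Short side: √(445 · 560) = √249200 ≈ 499.2 → 499 mm
Long side: √(629 · 792) = √498168 ≈ 705.8 → 706 mm

499 × 706 mm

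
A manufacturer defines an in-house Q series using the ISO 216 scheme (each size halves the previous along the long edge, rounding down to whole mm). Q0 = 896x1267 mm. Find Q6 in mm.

112 × 158 mm

Q1 = 633 × 896 mm (from Q0 by 1 halving).
Q2: ⌊896/2⌋ × 633 = 448 × 633 mm
Q3: ⌊633/2⌋ × 448 = 316 × 448 mm
Q4: ⌊448/2⌋ × 316 = 224 × 316 mm
Q5: ⌊316/2⌋ × 224 = 158 × 224 mm
Q6: ⌊224/2⌋ × 158 = 112 × 158 mm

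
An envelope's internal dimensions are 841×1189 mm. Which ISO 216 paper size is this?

A0 (841 × 1189 mm)

Aspect ratio 1189/841 ≈ 1.414 — close to the ISO √2 ≈ 1.414.
In the A-series (A0 area = 1 m²): A0 = 841 × 1189 mm.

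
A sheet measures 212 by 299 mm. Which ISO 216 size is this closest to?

Aspect ratio 299/212 ≈ 1.410 — close to the ISO √2 ≈ 1.414.
In the A-series (A0 area = 1 m²): A4 = 210 × 297 mm.
Off by 4 mm total — nearest standard size.

A4 (210 × 297 mm)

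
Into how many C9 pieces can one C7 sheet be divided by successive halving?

4

Each ISO step halves the sheet: 1 × C7 → 2 × C8 → 4 × C9
From C7 to C9 is 2 halving steps: 2^2 = 4.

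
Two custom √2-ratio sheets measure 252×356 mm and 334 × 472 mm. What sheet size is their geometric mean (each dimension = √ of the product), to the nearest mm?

Short side: √(252 · 334) = √84168 ≈ 290.1 → 290 mm
Long side: √(356 · 472) = √168032 ≈ 409.9 → 410 mm

290 × 410 mm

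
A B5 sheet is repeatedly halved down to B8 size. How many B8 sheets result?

8

Each ISO step halves the sheet: 1 × B5 → 2 × B6 → 4 × B7 → 8 × B8
From B5 to B8 is 3 halving steps: 2^3 = 8.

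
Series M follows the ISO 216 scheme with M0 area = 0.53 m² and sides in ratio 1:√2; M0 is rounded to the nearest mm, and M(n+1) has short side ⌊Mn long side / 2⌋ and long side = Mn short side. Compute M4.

153 × 216 mm

Let M0's short side be w mm. w · w√2 = 0.53 m² = 530,000 mm², so w ≈ 612.2 mm and w√2 ≈ 865.8 mm → M0 = 612 × 866 mm.
M1: ⌊866/2⌋ × 612 = 433 × 612 mm
M2: ⌊612/2⌋ × 433 = 306 × 433 mm
M3: ⌊433/2⌋ × 306 = 216 × 306 mm
M4: ⌊306/2⌋ × 216 = 153 × 216 mm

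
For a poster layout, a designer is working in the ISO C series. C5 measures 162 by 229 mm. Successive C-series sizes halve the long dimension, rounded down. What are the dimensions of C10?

28 × 40 mm

C6: ⌊229/2⌋ × 162 = 114 × 162 mm
C7: ⌊162/2⌋ × 114 = 81 × 114 mm
C8: ⌊114/2⌋ × 81 = 57 × 81 mm
C9: ⌊81/2⌋ × 57 = 40 × 57 mm
C10: ⌊57/2⌋ × 40 = 28 × 40 mm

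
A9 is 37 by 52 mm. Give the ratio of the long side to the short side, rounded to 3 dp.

52 / 37 = 1.405
ISO 216 targets √2 ≈ 1.414; the -0.009 deviation is from mm rounding.

1.405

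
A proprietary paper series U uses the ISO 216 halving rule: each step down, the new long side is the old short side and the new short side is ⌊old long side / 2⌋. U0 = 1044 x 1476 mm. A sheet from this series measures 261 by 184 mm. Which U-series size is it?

U0: 1044 × 1476 mm
U1: 738 × 1044 mm
U2: 522 × 738 mm
U3: 369 × 522 mm
U4: 261 × 369 mm
U5: 184 × 261 mm
U6: 130 × 184 mm
→ matches U5.

U5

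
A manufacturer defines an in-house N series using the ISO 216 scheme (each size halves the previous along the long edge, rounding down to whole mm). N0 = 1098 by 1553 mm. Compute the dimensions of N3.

388 × 549 mm

N1: ⌊1553/2⌋ × 1098 = 776 × 1098 mm
N2: ⌊1098/2⌋ × 776 = 549 × 776 mm
N3: ⌊776/2⌋ × 549 = 388 × 549 mm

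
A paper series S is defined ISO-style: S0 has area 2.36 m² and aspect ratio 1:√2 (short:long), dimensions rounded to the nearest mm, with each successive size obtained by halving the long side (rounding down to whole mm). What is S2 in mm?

646 × 913 mm

Let S0's short side be w mm. w · w√2 = 2.36 m² = 2,360,000 mm², so w ≈ 1291.8 mm and w√2 ≈ 1826.9 mm → S0 = 1292 × 1827 mm.
S1: ⌊1827/2⌋ × 1292 = 913 × 1292 mm
S2: ⌊1292/2⌋ × 913 = 646 × 913 mm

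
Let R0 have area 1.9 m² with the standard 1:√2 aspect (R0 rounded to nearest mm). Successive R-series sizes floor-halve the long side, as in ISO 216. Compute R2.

579 × 819 mm

Let R0's short side be w mm. w · w√2 = 1.9 m² = 1,900,000 mm², so w ≈ 1159.1 mm and w√2 ≈ 1639.2 mm → R0 = 1159 × 1639 mm.
R1: ⌊1639/2⌋ × 1159 = 819 × 1159 mm
R2: ⌊1159/2⌋ × 819 = 579 × 819 mm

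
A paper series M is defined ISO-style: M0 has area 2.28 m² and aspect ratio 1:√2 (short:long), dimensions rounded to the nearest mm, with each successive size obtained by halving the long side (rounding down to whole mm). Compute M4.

Let M0's short side be w mm. w · w√2 = 2.28 m² = 2,280,000 mm², so w ≈ 1269.7 mm and w√2 ≈ 1795.7 mm → M0 = 1270 × 1796 mm.
M1: ⌊1796/2⌋ × 1270 = 898 × 1270 mm
M2: ⌊1270/2⌋ × 898 = 635 × 898 mm
M3: ⌊898/2⌋ × 635 = 449 × 635 mm
M4: ⌊635/2⌋ × 449 = 317 × 449 mm

317 × 449 mm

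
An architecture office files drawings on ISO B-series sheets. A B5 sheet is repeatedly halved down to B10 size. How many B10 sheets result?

Each ISO step halves the sheet: 1 × B5 → 2 × B6 → 4 × B7 → 8 × B8 → …
From B5 to B10 is 5 halving steps: 2^5 = 32.

32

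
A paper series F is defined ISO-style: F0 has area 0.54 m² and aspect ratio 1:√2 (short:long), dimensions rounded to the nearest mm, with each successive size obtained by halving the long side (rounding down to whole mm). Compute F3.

Let F0's short side be w mm. w · w√2 = 0.54 m² = 540,000 mm², so w ≈ 617.9 mm and w√2 ≈ 873.9 mm → F0 = 618 × 874 mm.
F1: ⌊874/2⌋ × 618 = 437 × 618 mm
F2: ⌊618/2⌋ × 437 = 309 × 437 mm
F3: ⌊437/2⌋ × 309 = 218 × 309 mm

218 × 309 mm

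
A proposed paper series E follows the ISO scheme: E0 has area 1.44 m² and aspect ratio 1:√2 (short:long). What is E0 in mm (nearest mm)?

1009 × 1427 mm

Let the short side be w mm. Then w · w√2 = 1.44 m² = 1,440,000 mm².
w² = 1,440,000/√2, so w ≈ 1009.1 mm; long side = w√2 ≈ 1427.0 mm.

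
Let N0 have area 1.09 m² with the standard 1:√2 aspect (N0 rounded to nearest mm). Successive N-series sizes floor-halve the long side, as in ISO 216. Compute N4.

219 × 310 mm

Let N0's short side be w mm. w · w√2 = 1.09 m² = 1,090,000 mm², so w ≈ 877.9 mm and w√2 ≈ 1241.6 mm → N0 = 878 × 1242 mm.
N1: ⌊1242/2⌋ × 878 = 621 × 878 mm
N2: ⌊878/2⌋ × 621 = 439 × 621 mm
N3: ⌊621/2⌋ × 439 = 310 × 439 mm
N4: ⌊439/2⌋ × 310 = 219 × 310 mm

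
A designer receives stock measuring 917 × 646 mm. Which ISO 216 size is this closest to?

C1 (648 × 917 mm)

Aspect ratio 917/646 ≈ 1.420 — close to the ISO √2 ≈ 1.414.
In the C-series (envelope sizes, between A and B): C1 = 648 × 917 mm.
Off by 2 mm total — nearest standard size.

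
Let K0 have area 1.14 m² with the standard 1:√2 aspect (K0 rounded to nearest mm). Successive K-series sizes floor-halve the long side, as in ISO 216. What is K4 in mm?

224 × 317 mm

Let K0's short side be w mm. w · w√2 = 1.14 m² = 1,140,000 mm², so w ≈ 897.8 mm and w√2 ≈ 1269.7 mm → K0 = 898 × 1270 mm.
K1: ⌊1270/2⌋ × 898 = 635 × 898 mm
K2: ⌊898/2⌋ × 635 = 449 × 635 mm
K3: ⌊635/2⌋ × 449 = 317 × 449 mm
K4: ⌊449/2⌋ × 317 = 224 × 317 mm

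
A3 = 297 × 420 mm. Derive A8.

A4: ⌊420/2⌋ × 297 = 210 × 297 mm
A5: ⌊297/2⌋ × 210 = 148 × 210 mm
A6: ⌊210/2⌋ × 148 = 105 × 148 mm
A7: ⌊148/2⌋ × 105 = 74 × 105 mm
A8: ⌊105/2⌋ × 74 = 52 × 74 mm

52 × 74 mm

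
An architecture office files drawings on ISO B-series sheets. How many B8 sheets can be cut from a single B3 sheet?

B3 = 353 × 500 mm; B8 = 62 × 88 mm.
Each halving step doubles the count; 5 steps from B3 to B8.
2^5 = 32.

32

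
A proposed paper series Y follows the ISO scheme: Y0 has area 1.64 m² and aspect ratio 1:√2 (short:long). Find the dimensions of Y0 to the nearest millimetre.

Let the short side be w mm. Then w · w√2 = 1.64 m² = 1,640,000 mm².
w² = 1,640,000/√2, so w ≈ 1076.9 mm; long side = w√2 ≈ 1522.9 mm.

1077 × 1523 mm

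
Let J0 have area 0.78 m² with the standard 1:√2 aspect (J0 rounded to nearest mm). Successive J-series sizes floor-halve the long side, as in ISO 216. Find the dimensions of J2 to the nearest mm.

371 × 525 mm

Let J0's short side be w mm. w · w√2 = 0.78 m² = 780,000 mm², so w ≈ 742.7 mm and w√2 ≈ 1050.3 mm → J0 = 743 × 1050 mm.
J1: ⌊1050/2⌋ × 743 = 525 × 743 mm
J2: ⌊743/2⌋ × 525 = 371 × 525 mm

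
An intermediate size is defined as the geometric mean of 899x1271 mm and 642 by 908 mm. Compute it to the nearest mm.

760 × 1074 mm

Short side: √(899 · 642) = √577158 ≈ 759.7 → 760 mm
Long side: √(1271 · 908) = √1154068 ≈ 1074.3 → 1074 mm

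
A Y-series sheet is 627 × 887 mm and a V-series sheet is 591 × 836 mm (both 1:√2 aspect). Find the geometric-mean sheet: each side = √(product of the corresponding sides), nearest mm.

Short side: √(627 · 591) = √370557 ≈ 608.7 → 609 mm
Long side: √(887 · 836) = √741532 ≈ 861.1 → 861 mm

609 × 861 mm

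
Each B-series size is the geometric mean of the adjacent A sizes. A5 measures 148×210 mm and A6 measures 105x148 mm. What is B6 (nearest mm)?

Short side: √(148 · 105) = √15540 ≈ 124.7 → 125 mm
Long side: √(210 · 148) = √31080 ≈ 176.3 → 176 mm

125 × 176 mm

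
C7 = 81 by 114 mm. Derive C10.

28 × 40 mm

C8: ⌊114/2⌋ × 81 = 57 × 81 mm
C9: ⌊81/2⌋ × 57 = 40 × 57 mm
C10: ⌊57/2⌋ × 40 = 28 × 40 mm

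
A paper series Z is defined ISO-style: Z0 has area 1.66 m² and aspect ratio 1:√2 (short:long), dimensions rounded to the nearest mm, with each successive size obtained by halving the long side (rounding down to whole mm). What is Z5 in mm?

191 × 270 mm

Let Z0's short side be w mm. w · w√2 = 1.66 m² = 1,660,000 mm², so w ≈ 1083.4 mm and w√2 ≈ 1532.2 mm → Z0 = 1083 × 1532 mm.
Z1: ⌊1532/2⌋ × 1083 = 766 × 1083 mm
Z2: ⌊1083/2⌋ × 766 = 541 × 766 mm
Z3: ⌊766/2⌋ × 541 = 383 × 541 mm
Z4: ⌊541/2⌋ × 383 = 270 × 383 mm
Z5: ⌊383/2⌋ × 270 = 191 × 270 mm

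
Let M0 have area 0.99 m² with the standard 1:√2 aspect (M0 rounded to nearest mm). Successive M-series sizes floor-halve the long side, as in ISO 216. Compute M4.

209 × 295 mm

Let M0's short side be w mm. w · w√2 = 0.99 m² = 990,000 mm², so w ≈ 836.7 mm and w√2 ≈ 1183.2 mm → M0 = 837 × 1183 mm.
M1: ⌊1183/2⌋ × 837 = 591 × 837 mm
M2: ⌊837/2⌋ × 591 = 418 × 591 mm
M3: ⌊591/2⌋ × 418 = 295 × 418 mm
M4: ⌊418/2⌋ × 295 = 209 × 295 mm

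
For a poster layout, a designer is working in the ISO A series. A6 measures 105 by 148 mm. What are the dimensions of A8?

52 × 74 mm

A7: ⌊148/2⌋ × 105 = 74 × 105 mm
A8: ⌊105/2⌋ × 74 = 52 × 74 mm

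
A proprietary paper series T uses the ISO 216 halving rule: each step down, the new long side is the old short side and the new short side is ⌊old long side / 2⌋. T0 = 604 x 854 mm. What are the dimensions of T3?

213 × 302 mm

T1: ⌊854/2⌋ × 604 = 427 × 604 mm
T2: ⌊604/2⌋ × 427 = 302 × 427 mm
T3: ⌊427/2⌋ × 302 = 213 × 302 mm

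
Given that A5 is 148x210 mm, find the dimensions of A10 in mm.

A6: ⌊210/2⌋ × 148 = 105 × 148 mm
A7: ⌊148/2⌋ × 105 = 74 × 105 mm
A8: ⌊105/2⌋ × 74 = 52 × 74 mm
A9: ⌊74/2⌋ × 52 = 37 × 52 mm
A10: ⌊52/2⌋ × 37 = 26 × 37 mm

26 × 37 mm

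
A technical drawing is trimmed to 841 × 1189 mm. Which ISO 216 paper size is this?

Aspect ratio 1189/841 ≈ 1.414 — close to the ISO √2 ≈ 1.414.
In the A-series (A0 area = 1 m²): A0 = 841 × 1189 mm.

A0 (841 × 1189 mm)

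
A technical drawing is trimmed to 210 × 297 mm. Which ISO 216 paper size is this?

Aspect ratio 297/210 ≈ 1.414 — close to the ISO √2 ≈ 1.414.
In the A-series (A0 area = 1 m²): A4 = 210 × 297 mm.

A4 (210 × 297 mm)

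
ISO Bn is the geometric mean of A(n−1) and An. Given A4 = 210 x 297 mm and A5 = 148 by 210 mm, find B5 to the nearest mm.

176 × 250 mm

Short side: √(210 · 148) = √31080 ≈ 176.3 → 176 mm
Long side: √(297 · 210) = √62370 ≈ 249.7 → 250 mm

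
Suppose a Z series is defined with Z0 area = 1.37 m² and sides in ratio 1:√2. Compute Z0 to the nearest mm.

984 × 1392 mm

Let the short side be w mm. Then w · w√2 = 1.37 m² = 1,370,000 mm².
w² = 1,370,000/√2, so w ≈ 984.2 mm; long side = w√2 ≈ 1391.9 mm.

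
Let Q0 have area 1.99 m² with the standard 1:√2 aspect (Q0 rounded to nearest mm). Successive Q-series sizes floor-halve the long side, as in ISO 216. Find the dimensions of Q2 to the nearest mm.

593 × 839 mm

Let Q0's short side be w mm. w · w√2 = 1.99 m² = 1,990,000 mm², so w ≈ 1186.2 mm and w√2 ≈ 1677.6 mm → Q0 = 1186 × 1678 mm.
Q1: ⌊1678/2⌋ × 1186 = 839 × 1186 mm
Q2: ⌊1186/2⌋ × 839 = 593 × 839 mm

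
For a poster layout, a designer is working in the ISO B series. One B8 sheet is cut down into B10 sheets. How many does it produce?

Each ISO step halves the sheet: 1 × B8 → 2 × B9 → 4 × B10
From B8 to B10 is 2 halving steps: 2^2 = 4.

4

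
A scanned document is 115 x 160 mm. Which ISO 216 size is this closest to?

C6 (114 × 162 mm)

Aspect ratio 160/115 ≈ 1.391 (ISO target is √2 ≈ 1.414).
In the C-series (envelope sizes, between A and B): C6 = 114 × 162 mm.
Off by 3 mm total — nearest standard size.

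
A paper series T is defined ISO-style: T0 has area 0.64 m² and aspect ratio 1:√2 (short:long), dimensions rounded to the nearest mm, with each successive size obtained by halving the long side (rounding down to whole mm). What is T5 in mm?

Let T0's short side be w mm. w · w√2 = 0.64 m² = 640,000 mm², so w ≈ 672.7 mm and w√2 ≈ 951.4 mm → T0 = 673 × 951 mm.
T1: ⌊951/2⌋ × 673 = 475 × 673 mm
T2: ⌊673/2⌋ × 475 = 336 × 475 mm
T3: ⌊475/2⌋ × 336 = 237 × 336 mm
T4: ⌊336/2⌋ × 237 = 168 × 237 mm
T5: ⌊237/2⌋ × 168 = 118 × 168 mm

118 × 168 mm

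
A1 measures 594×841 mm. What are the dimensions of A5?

A2: ⌊841/2⌋ × 594 = 420 × 594 mm
A3: ⌊594/2⌋ × 420 = 297 × 420 mm
A4: ⌊420/2⌋ × 297 = 210 × 297 mm
A5: ⌊297/2⌋ × 210 = 148 × 210 mm

148 × 210 mm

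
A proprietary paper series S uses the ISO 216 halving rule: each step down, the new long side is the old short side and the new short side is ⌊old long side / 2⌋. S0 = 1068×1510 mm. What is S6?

133 × 188 mm

S1: ⌊1510/2⌋ × 1068 = 755 × 1068 mm
S2: ⌊1068/2⌋ × 755 = 534 × 755 mm
S3: ⌊755/2⌋ × 534 = 377 × 534 mm
S4: ⌊534/2⌋ × 377 = 267 × 377 mm
S5: ⌊377/2⌋ × 267 = 188 × 267 mm
S6: ⌊267/2⌋ × 188 = 133 × 188 mm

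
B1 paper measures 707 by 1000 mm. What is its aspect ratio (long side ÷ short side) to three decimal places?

1.414

1000 / 707 = 1.414
Matches √2 ≈ 1.414 — the ISO 216 defining ratio.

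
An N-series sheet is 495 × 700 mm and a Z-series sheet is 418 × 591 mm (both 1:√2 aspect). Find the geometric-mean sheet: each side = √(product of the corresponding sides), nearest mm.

455 × 643 mm

Short side: √(495 · 418) = √206910 ≈ 454.9 → 455 mm
Long side: √(700 · 591) = √413700 ≈ 643.2 → 643 mm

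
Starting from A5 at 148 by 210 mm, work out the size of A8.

A6: ⌊210/2⌋ × 148 = 105 × 148 mm
A7: ⌊148/2⌋ × 105 = 74 × 105 mm
A8: ⌊105/2⌋ × 74 = 52 × 74 mm

52 × 74 mm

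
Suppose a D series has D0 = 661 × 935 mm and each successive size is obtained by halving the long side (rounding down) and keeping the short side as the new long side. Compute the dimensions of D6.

82 × 116 mm

D1: ⌊935/2⌋ × 661 = 467 × 661 mm
D2: ⌊661/2⌋ × 467 = 330 × 467 mm
D3: ⌊467/2⌋ × 330 = 233 × 330 mm
D4: ⌊330/2⌋ × 233 = 165 × 233 mm
D5: ⌊233/2⌋ × 165 = 116 × 165 mm
D6: ⌊165/2⌋ × 116 = 82 × 116 mm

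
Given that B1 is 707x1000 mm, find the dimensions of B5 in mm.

B2: ⌊1000/2⌋ × 707 = 500 × 707 mm
B3: ⌊707/2⌋ × 500 = 353 × 500 mm
B4: ⌊500/2⌋ × 353 = 250 × 353 mm
B5: ⌊353/2⌋ × 250 = 176 × 250 mm

176 × 250 mm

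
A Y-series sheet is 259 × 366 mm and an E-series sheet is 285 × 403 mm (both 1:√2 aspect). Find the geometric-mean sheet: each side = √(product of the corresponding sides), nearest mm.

272 × 384 mm

Short side: √(259 · 285) = √73815 ≈ 271.7 → 272 mm
Long side: √(366 · 403) = √147498 ≈ 384.1 → 384 mm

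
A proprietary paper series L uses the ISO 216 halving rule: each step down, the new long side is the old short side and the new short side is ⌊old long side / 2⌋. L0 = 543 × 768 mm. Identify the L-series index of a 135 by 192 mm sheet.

L0: 543 × 768 mm
L1: 384 × 543 mm
L2: 271 × 384 mm
L3: 192 × 271 mm
L4: 135 × 192 mm
L5: 96 × 135 mm
→ matches L4.

L4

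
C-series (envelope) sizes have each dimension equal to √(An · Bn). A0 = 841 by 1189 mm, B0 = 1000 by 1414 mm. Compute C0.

Short side: √(841 · 1000) = √841000 ≈ 917.1 → 917 mm
Long side: √(1189 · 1414) = √1681246 ≈ 1296.6 → 1297 mm

917 × 1297 mm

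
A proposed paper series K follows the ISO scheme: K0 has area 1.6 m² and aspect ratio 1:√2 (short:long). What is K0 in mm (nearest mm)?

Let the short side be w mm. Then w · w√2 = 1.6 m² = 1,600,000 mm².
w² = 1,600,000/√2, so w ≈ 1063.7 mm; long side = w√2 ≈ 1504.2 mm.

1064 × 1504 mm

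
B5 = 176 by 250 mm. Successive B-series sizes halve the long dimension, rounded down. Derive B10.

B6: ⌊250/2⌋ × 176 = 125 × 176 mm
B7: ⌊176/2⌋ × 125 = 88 × 125 mm
B8: ⌊125/2⌋ × 88 = 62 × 88 mm
B9: ⌊88/2⌋ × 62 = 44 × 62 mm
B10: ⌊62/2⌋ × 44 = 31 × 44 mm

31 × 44 mm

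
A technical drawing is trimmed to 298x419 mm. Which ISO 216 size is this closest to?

Aspect ratio 419/298 ≈ 1.406 — close to the ISO √2 ≈ 1.414.
In the A-series (A0 area = 1 m²): A3 = 297 × 420 mm.
Off by 2 mm total — nearest standard size.

A3 (297 × 420 mm)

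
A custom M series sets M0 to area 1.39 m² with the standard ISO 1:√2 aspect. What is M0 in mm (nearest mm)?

991 × 1402 mm

Let the short side be w mm. Then w · w√2 = 1.39 m² = 1,390,000 mm².
w² = 1,390,000/√2, so w ≈ 991.4 mm; long side = w√2 ≈ 1402.1 mm.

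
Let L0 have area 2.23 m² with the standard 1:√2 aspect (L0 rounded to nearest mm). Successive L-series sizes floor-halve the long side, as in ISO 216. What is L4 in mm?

Let L0's short side be w mm. w · w√2 = 2.23 m² = 2,230,000 mm², so w ≈ 1255.7 mm and w√2 ≈ 1775.9 mm → L0 = 1256 × 1776 mm.
L1: ⌊1776/2⌋ × 1256 = 888 × 1256 mm
L2: ⌊1256/2⌋ × 888 = 628 × 888 mm
L3: ⌊888/2⌋ × 628 = 444 × 628 mm
L4: ⌊628/2⌋ × 444 = 314 × 444 mm

314 × 444 mm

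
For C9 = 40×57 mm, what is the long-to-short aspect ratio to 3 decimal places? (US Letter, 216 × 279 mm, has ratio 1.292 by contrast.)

1.425

57 / 40 = 1.425
ISO 216 targets √2 ≈ 1.414; the +0.011 deviation is from mm rounding.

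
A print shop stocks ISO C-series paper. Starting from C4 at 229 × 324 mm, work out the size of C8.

57 × 81 mm

C5: ⌊324/2⌋ × 229 = 162 × 229 mm
C6: ⌊229/2⌋ × 162 = 114 × 162 mm
C7: ⌊162/2⌋ × 114 = 81 × 114 mm
C8: ⌊114/2⌋ × 81 = 57 × 81 mm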